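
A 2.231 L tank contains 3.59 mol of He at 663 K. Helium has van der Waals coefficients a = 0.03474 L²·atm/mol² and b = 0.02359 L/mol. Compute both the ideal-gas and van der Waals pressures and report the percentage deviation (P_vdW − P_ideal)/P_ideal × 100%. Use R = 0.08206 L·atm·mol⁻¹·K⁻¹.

Ideal: P_ideal = nRT/V = (3.59)(0.08206)(663)/2.231 = 87.5467 atm
vdW: P = nRT/(V − nb) − a n²/V² = 195.317/2.14631 − 0.447733/4.97736 = 91.0013 − 0.0899539 = 90.9113 atm
% deviation = (90.9113 − 87.5467)/87.5467 × 100% = 3.84%

3.84 %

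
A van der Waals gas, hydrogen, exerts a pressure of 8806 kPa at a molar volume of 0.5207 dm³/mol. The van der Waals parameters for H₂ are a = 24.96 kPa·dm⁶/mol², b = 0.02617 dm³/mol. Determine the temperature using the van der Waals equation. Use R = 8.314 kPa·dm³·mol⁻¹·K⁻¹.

T = (P + a/V_m²)(V_m − b)/R
P + a/V_m² = 8806 + 24.96/(0.5207)² = 8898.1 kPa
V_m − b = 0.5207 − 0.02617 = 0.49453 dm³/mol
T = (8898.1)(0.49453)/8.314 = 529.3 K

T ≈ 529.3 K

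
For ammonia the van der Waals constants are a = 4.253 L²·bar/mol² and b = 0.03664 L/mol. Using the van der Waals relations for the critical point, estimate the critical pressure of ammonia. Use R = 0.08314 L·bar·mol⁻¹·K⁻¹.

P_c ≈ 117.3 bar

For a van der Waals gas, P_c = a/(27b²).
P_c = 4.253/(27×(0.03664)²) = 4.253/0.036247 = 117.3 bar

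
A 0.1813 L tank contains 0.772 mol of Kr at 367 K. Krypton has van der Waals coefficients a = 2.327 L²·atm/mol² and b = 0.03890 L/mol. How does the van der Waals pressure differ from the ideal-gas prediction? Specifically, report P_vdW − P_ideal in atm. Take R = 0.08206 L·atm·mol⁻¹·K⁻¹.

Ideal: P_ideal = nRT/V = (0.772)(0.08206)(367)/0.1813 = 128.238 atm
vdW: P = nRT/(V − nb) − a n²/V² = 23.2496/0.151269 − 1.38685/0.0328697 = 153.697 − 42.1924 = 111.505 atm
ΔP = 111.505 − 128.238 = -16.73 atm

ΔP ≈ -16.73 atm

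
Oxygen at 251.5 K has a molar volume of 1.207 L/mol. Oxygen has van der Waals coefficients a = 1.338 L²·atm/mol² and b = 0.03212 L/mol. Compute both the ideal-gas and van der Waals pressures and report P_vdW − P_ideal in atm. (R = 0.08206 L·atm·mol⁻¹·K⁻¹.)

ΔP ≈ -0.451 atm

Ideal: P_ideal = RT/V_m = (0.08206)(251.5)/1.207 = 17.0987 atm
vdW: P = RT/(V_m − b) − a/V_m² = 20.6381/1.17488 − 1.338/1.45685 = 17.5661 − 0.918420 = 16.6477 atm
ΔP = 16.6477 − 17.0987 = -0.451 atm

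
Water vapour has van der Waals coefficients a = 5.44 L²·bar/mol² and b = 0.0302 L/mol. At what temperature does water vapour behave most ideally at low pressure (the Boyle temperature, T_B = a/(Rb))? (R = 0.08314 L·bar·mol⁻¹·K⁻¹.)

For a van der Waals gas the second virial coefficient B₂ = b − a/(RT) vanishes at T_B = a/(Rb).
T_B = 5.44/(0.08314×0.0302) = 5.44/0.0025108 = 2167 K

T_B ≈ 2167 K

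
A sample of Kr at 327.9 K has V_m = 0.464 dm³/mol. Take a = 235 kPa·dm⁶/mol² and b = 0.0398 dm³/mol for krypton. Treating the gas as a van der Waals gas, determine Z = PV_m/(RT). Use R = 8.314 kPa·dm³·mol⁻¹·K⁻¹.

P = RT/(V_m − b) − a/V_m² = (8.314)(327.9)/(0.464 − 0.0398) − 235/(0.464)²
  = 2726.2/0.42420 − 1091.5 = 6426.7 − 1091.5 = 5335.2 kPa
Z = PV_m/(RT) = (5335.2)(0.464)/((8.314)(327.9)) = 2475.5/2726.2 = 0.9080

Z ≈ 0.9080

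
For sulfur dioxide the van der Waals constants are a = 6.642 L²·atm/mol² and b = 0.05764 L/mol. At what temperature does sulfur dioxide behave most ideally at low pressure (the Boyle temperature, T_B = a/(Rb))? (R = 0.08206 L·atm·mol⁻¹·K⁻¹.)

T_B ≈ 1404 K

For a van der Waals gas the second virial coefficient B₂ = b − a/(RT) vanishes at T_B = a/(Rb).
T_B = 6.642/(0.08206×0.05764) = 6.642/0.0047299 = 1404 K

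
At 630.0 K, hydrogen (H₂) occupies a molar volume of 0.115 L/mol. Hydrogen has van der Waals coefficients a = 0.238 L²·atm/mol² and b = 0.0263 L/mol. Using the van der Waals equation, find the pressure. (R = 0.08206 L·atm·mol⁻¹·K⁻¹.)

P = RT/(V_m − b) − a/V_m²
RT/(V_m − b) = (0.08206)(630.0)/(0.115 − 0.0263) = 51.698/0.088700 = 582.84 atm
a/V_m² = 0.238/(0.115)² = 17.996 atm
P = 582.84 − 17.996 = 564.8 atm

P ≈ 564.8 atm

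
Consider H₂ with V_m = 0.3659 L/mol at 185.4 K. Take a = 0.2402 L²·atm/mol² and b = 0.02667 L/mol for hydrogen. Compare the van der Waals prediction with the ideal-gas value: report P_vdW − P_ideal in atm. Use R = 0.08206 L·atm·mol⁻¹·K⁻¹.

Ideal: P_ideal = RT/V_m = (0.08206)(185.4)/0.3659 = 41.5795 atm
vdW: P = RT/(V_m − b) − a/V_m² = 15.2139/0.339230 − 0.2402/0.133883 = 44.8483 − 1.79410 = 43.0542 atm
ΔP = 43.0542 − 41.5795 = 1.475 atm

ΔP ≈ 1.475 atm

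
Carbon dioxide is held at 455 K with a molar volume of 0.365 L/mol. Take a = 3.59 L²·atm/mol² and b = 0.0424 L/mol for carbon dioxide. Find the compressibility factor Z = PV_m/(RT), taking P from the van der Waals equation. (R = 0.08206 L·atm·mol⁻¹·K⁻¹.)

P = RT/(V_m − b) − a/V_m² = (0.08206)(455)/(0.365 − 0.0424) − 3.59/(0.365)²
  = 37.337/0.32260 − 26.947 = 115.74 − 26.947 = 88.79 atm
Z = PV_m/(RT) = (88.79)(0.365)/((0.08206)(455)) = 32.408/37.337 = 0.8680

Z ≈ 0.8680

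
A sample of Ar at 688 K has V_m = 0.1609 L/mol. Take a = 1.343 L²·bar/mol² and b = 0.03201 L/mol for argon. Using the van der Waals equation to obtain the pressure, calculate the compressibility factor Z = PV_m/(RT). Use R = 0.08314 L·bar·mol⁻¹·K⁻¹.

Z ≈ 1.102

P = RT/(V_m − b) − a/V_m² = (0.08314)(688)/(0.1609 − 0.03201) − 1.343/(0.1609)²
  = 57.200/0.12889 − 51.876 = 443.79 − 51.876 = 391.91 bar
Z = PV_m/(RT) = (391.91)(0.1609)/((0.08314)(688)) = 63.058/57.200 = 1.102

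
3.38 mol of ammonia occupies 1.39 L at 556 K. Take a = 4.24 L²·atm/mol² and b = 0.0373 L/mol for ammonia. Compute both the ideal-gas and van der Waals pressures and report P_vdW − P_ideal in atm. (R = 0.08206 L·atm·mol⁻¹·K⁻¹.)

Ideal: P_ideal = nRT/V = (3.38)(0.08206)(556)/1.39 = 110.945 atm
vdW: P = nRT/(V − nb) − a n²/V² = 154.214/1.26393 − 48.4395/1.93210 = 122.012 − 25.0709 = 96.941 atm
ΔP = 96.941 − 110.945 = -14.00 atm

ΔP ≈ -14.00 atm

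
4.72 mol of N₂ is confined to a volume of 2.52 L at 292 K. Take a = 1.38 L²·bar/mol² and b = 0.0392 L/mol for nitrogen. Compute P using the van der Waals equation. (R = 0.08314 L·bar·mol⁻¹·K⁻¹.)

P ≈ 44.23 bar

P = nRT/(V − nb) − a n²/V²
nRT/(V − nb) = (4.72)(0.08314)(292)/(2.52 − 4.72×0.0392) = 114.59/2.3350 = 49.075 bar
a n²/V² = (1.38)(4.72)²/(2.52)² = 4.8413 bar
P = 49.075 − 4.8413 = 44.23 bar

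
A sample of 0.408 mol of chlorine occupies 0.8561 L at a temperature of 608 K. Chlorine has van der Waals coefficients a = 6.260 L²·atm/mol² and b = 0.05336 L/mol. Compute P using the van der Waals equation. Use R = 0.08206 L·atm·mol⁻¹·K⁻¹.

P = nRT/(V − nb) − a n²/V²
nRT/(V − nb) = (0.408)(0.08206)(608)/(0.8561 − 0.408×0.05336) = 20.356/0.83433 = 24.398 atm
a n²/V² = (6.260)(0.408)²/(0.8561)² = 1.4218 atm
P = 24.398 − 1.4218 = 22.98 atm

P ≈ 22.98 atm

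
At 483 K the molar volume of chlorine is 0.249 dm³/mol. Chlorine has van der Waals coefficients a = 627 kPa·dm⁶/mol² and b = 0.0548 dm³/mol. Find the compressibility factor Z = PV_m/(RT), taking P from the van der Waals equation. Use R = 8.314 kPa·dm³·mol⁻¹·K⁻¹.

Z ≈ 0.6551

P = RT/(V_m − b) − a/V_m² = (8.314)(483)/(0.249 − 0.0548) − 627/(0.249)²
  = 4015.7/0.19420 − 10113 = 20678 − 10113 = 10565 kPa
Z = PV_m/(RT) = (10565)(0.249)/((8.314)(483)) = 2630.7/4015.7 = 0.6551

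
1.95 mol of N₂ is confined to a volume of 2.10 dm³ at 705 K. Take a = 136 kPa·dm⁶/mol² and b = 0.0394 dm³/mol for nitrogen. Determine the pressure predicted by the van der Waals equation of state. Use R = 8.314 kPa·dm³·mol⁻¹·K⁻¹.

P ≈ 5532 kPa

P = nRT/(V − nb) − a n²/V²
nRT/(V − nb) = (1.95)(8.314)(705)/(2.10 − 1.95×0.0394) = 11430/2.0232 = 5649.5 kPa
a n²/V² = (136)(1.95)²/(2.10)² = 117.27 kPa
P = 5649.5 − 117.27 = 5532 kPa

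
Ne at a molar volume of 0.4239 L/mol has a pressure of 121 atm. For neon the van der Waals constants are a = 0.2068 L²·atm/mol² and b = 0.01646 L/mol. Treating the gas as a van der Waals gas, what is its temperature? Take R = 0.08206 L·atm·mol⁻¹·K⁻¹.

T ≈ 606.5 K

T = (P + a/V_m²)(V_m − b)/R
P + a/V_m² = 121 + 0.2068/(0.4239)² = 122.15 atm
V_m − b = 0.4239 − 0.01646 = 0.40744 L/mol
T = (122.15)(0.40744)/0.08206 = 606.5 K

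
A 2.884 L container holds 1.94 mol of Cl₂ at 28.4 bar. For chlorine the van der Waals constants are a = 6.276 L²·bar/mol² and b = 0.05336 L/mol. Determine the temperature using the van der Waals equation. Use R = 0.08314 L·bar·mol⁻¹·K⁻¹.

T = (P + a n²/V²)(V − nb)/(nR)
P + a n²/V² = 28.4 + (6.276)(1.94)²/(2.884)² = 31.240 bar
V − nb = 2.884 − (1.94)(0.05336) = 2.7805 L
T = (31.240)(2.7805)/((1.94)(0.08314)) = 538.5 K

T ≈ 538.5 K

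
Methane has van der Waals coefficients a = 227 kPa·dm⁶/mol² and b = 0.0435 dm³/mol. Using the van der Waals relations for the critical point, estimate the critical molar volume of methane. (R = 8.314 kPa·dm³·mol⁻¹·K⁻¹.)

For a van der Waals gas, V_m,c = 3b.
V_m,c = 3×0.0435 = 0.1305 dm³/mol

V_m,c ≈ 0.1305 dm³/mol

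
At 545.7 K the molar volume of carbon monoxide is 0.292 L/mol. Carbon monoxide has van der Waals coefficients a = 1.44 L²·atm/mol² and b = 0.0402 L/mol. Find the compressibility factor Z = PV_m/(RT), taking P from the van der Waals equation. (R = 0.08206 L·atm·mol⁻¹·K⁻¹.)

Z ≈ 1.050

P = RT/(V_m − b) − a/V_m² = (0.08206)(545.7)/(0.292 − 0.0402) − 1.44/(0.292)²
  = 44.780/0.25180 − 16.889 = 177.84 − 16.889 = 160.95 atm
Z = PV_m/(RT) = (160.95)(0.292)/((0.08206)(545.7)) = 46.997/44.780 = 1.050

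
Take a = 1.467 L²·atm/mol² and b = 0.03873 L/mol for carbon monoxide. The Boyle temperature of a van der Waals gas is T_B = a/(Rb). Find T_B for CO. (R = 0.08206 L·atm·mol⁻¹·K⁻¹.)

For a van der Waals gas the second virial coefficient B₂ = b − a/(RT) vanishes at T_B = a/(Rb).
T_B = 1.467/(0.08206×0.03873) = 1.467/0.0031782 = 461.6 K

T_B ≈ 461.6 K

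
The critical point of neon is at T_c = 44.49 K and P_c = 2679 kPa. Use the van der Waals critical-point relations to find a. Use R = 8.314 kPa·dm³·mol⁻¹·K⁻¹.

From T_c = 8a/(27Rb) and P_c = a/(27b²): a = 27 R² T_c²/(64 P_c).
a = 27×(8.314)²×(44.49)²/(64×2679) = 3694100/171456 = 21.55 kPa·dm⁶/mol²

a ≈ 21.55 kPa·dm⁶/mol²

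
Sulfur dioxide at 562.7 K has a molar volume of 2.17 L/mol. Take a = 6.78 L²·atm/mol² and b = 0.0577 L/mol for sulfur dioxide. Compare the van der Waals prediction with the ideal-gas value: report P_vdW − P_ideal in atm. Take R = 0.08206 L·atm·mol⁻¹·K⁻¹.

ΔP ≈ -0.859 atm

Ideal: P_ideal = RT/V_m = (0.08206)(562.7)/2.17 = 21.2789 atm
vdW: P = RT/(V_m − b) − a/V_m² = 46.1752/2.11230 − 6.78/4.70890 = 21.8602 − 1.43983 = 20.4204 atm
ΔP = 20.4204 − 21.2789 = -0.859 atm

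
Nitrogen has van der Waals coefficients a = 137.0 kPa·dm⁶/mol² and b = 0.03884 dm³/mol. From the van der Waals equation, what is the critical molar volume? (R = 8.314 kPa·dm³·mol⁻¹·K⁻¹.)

V_m,c ≈ 0.1165 dm³/mol

For a van der Waals gas, V_m,c = 3b.
V_m,c = 3×0.03884 = 0.1165 dm³/mol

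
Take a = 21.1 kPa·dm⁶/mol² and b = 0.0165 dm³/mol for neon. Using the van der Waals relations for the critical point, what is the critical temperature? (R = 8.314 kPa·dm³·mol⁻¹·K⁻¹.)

For a van der Waals gas, T_c = 8a/(27Rb).
T_c = 8×21.1/(27×8.314×0.0165) = 168.80/3.7039 = 45.57 K

T_c ≈ 45.57 K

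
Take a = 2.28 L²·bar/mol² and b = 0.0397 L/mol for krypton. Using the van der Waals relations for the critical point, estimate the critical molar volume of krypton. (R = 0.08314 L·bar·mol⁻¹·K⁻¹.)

V_m,c ≈ 0.1191 L/mol

For a van der Waals gas, V_m,c = 3b.
V_m,c = 3×0.0397 = 0.1191 L/mol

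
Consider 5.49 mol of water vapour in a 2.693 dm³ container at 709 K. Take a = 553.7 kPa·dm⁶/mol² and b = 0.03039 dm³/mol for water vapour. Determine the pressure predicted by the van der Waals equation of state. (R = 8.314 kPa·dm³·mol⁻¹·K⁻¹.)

P = nRT/(V − nb) − a n²/V²
nRT/(V − nb) = (5.49)(8.314)(709)/(2.693 − 5.49×0.03039) = 32361/2.5262 = 12810 kPa
a n²/V² = (553.7)(5.49)²/(2.693)² = 2301.2 kPa
P = 12810 − 2301.2 = 10509 kPa

P ≈ 10509 kPa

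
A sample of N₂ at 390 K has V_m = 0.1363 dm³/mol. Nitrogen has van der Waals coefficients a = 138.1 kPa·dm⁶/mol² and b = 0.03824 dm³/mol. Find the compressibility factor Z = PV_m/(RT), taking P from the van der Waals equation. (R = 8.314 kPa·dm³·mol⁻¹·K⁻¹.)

Z ≈ 1.077

P = RT/(V_m − b) − a/V_m² = (8.314)(390)/(0.1363 − 0.03824) − 138.1/(0.1363)²
  = 3242.5/0.098060 − 7433.6 = 33066 − 7433.6 = 25632 kPa
Z = PV_m/(RT) = (25632)(0.1363)/((8.314)(390)) = 3493.6/3242.5 = 1.077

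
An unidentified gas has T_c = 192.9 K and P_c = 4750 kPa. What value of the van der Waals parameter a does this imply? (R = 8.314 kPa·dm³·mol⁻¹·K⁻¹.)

a ≈ 228.4 kPa·dm⁶/mol²

From T_c = 8a/(27Rb) and P_c = a/(27b²): a = 27 R² T_c²/(64 P_c).
a = 27×(8.314)²×(192.9)²/(64×4750) = 69446164/304000 = 228.4 kPa·dm⁶/mol²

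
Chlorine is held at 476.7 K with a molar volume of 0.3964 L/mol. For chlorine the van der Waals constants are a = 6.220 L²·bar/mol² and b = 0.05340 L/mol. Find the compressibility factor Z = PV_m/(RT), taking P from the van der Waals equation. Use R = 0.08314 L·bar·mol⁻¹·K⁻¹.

P = RT/(V_m − b) − a/V_m² = (0.08314)(476.7)/(0.3964 − 0.05340) − 6.220/(0.3964)²
  = 39.633/0.34300 − 39.584 = 115.55 − 39.584 = 75.97 bar
Z = PV_m/(RT) = (75.97)(0.3964)/((0.08314)(476.7)) = 30.115/39.633 = 0.7598

Z ≈ 0.7598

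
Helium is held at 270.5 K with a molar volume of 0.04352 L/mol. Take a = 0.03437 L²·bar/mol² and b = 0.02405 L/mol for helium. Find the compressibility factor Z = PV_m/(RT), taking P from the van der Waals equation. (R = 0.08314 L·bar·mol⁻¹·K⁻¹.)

Z ≈ 2.200

P = RT/(V_m − b) − a/V_m² = (0.08314)(270.5)/(0.04352 − 0.02405) − 0.03437/(0.04352)²
  = 22.489/0.019470 − 18.147 = 1155.1 − 18.147 = 1137.0 bar
Z = PV_m/(RT) = (1137.0)(0.04352)/((0.08314)(270.5)) = 49.482/22.489 = 2.200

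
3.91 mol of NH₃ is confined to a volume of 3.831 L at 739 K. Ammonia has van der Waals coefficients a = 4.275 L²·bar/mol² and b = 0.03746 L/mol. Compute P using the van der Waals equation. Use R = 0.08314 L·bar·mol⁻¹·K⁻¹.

P = nRT/(V − nb) − a n²/V²
nRT/(V − nb) = (3.91)(0.08314)(739)/(3.831 − 3.91×0.03746) = 240.23/3.6845 = 65.200 bar
a n²/V² = (4.275)(3.91)²/(3.831)² = 4.4531 bar
P = 65.200 − 4.4531 = 60.75 bar

P ≈ 60.75 bar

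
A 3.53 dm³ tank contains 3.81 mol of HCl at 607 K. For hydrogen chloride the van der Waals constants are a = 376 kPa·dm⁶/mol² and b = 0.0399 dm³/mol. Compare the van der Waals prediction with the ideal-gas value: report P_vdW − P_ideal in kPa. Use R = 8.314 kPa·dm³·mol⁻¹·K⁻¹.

Ideal: P_ideal = nRT/V = (3.81)(8.314)(607)/3.53 = 5446.89 kPa
vdW: P = nRT/(V − nb) − a n²/V² = 19227.5/3.37798 − 5458.05/12.4609 = 5692.01 − 438.014 = 5254.00 kPa
ΔP = 5254.00 − 5446.89 = -192.9 kPa

ΔP ≈ -192.9 kPa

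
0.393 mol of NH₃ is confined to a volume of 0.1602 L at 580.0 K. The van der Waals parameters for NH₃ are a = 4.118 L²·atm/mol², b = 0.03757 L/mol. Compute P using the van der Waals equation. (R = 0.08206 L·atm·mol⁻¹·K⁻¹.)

P = nRT/(V − nb) − a n²/V²
nRT/(V − nb) = (0.393)(0.08206)(580.0)/(0.1602 − 0.393×0.03757) = 18.705/0.14543 = 128.62 atm
a n²/V² = (4.118)(0.393)²/(0.1602)² = 24.783 atm
P = 128.62 − 24.783 = 103.8 atm

P ≈ 103.8 atm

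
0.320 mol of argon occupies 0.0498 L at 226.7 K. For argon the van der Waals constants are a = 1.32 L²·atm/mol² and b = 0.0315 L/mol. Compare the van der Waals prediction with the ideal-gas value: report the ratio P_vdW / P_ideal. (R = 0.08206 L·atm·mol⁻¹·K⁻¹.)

P_vdW / P_ideal ≈ 0.7978

Ideal: P_ideal = nRT/V = (0.320)(0.08206)(226.7)/0.0498 = 119.537 atm
vdW: P = nRT/(V − nb) − a n²/V² = 5.95296/0.0397200 − 0.135168/0.00248004 = 149.873 − 54.5023 = 95.371 atm
Ratio = 95.371/119.537 = 0.7978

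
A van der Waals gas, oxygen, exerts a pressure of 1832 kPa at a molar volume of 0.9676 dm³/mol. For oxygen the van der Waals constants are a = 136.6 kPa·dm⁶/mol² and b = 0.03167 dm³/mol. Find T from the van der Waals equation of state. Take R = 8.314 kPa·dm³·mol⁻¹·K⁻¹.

T = (P + a/V_m²)(V_m − b)/R
P + a/V_m² = 1832 + 136.6/(0.9676)² = 1977.9 kPa
V_m − b = 0.9676 − 0.03167 = 0.93593 dm³/mol
T = (1977.9)(0.93593)/8.314 = 222.7 K

T ≈ 222.7 K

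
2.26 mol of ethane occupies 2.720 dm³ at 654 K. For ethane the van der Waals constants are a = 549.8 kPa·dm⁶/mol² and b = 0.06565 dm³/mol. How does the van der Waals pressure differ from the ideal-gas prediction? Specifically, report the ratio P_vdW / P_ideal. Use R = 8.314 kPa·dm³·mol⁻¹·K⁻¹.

Ideal: P_ideal = nRT/V = (2.26)(8.314)(654)/2.720 = 4517.80 kPa
vdW: P = nRT/(V − nb) − a n²/V² = 12288.4/2.57163 − 2808.16/7.39840 = 4778.45 − 379.563 = 4398.89 kPa
Ratio = 4398.89/4517.80 = 0.9737

P_vdW / P_ideal ≈ 0.9737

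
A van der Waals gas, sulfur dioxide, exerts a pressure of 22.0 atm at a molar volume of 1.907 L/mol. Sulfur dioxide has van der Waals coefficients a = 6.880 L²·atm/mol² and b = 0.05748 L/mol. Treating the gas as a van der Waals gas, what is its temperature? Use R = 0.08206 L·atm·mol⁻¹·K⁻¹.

T = (P + a/V_m²)(V_m − b)/R
P + a/V_m² = 22.0 + 6.880/(1.907)² = 23.892 atm
V_m − b = 1.907 − 0.05748 = 1.8495 L/mol
T = (23.892)(1.8495)/0.08206 = 538.5 K

T ≈ 538.5 K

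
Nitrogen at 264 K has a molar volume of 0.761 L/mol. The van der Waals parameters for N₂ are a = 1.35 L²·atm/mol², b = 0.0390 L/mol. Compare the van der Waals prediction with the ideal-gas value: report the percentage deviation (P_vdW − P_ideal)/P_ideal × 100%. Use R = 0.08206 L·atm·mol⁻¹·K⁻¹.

-2.79 %

Ideal: P_ideal = RT/V_m = (0.08206)(264)/0.761 = 28.4676 atm
vdW: P = RT/(V_m − b) − a/V_m² = 21.6638/0.722000 − 1.35/0.579121 = 30.0053 − 2.33112 = 27.6742 atm
% deviation = (27.6742 − 28.4676)/28.4676 × 100% = -2.79%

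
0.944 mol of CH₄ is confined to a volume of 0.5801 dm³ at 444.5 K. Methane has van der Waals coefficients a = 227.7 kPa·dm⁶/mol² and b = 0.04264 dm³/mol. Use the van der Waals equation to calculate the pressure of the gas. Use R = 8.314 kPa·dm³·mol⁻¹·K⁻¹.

P = nRT/(V − nb) − a n²/V²
nRT/(V − nb) = (0.944)(8.314)(444.5)/(0.5801 − 0.944×0.04264) = 3488.6/0.53985 = 6462.2 kPa
a n²/V² = (227.7)(0.944)²/(0.5801)² = 602.98 kPa
P = 6462.2 − 602.98 = 5859 kPa

P ≈ 5859 kPa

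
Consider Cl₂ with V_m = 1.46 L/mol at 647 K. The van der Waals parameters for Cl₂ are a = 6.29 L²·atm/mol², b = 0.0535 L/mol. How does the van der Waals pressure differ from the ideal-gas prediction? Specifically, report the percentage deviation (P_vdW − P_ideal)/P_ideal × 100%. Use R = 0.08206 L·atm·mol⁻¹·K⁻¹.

-4.31 %

Ideal: P_ideal = RT/V_m = (0.08206)(647)/1.46 = 36.3649 atm
vdW: P = RT/(V_m − b) − a/V_m² = 53.0928/1.40650 − 6.29/2.13160 = 37.7482 − 2.95084 = 34.7974 atm
% deviation = (34.7974 − 36.3649)/36.3649 × 100% = -4.31%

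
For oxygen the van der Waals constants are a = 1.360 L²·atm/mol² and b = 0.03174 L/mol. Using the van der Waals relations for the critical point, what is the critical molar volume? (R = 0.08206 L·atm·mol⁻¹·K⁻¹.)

For a van der Waals gas, V_m,c = 3b.
V_m,c = 3×0.03174 = 0.09522 L/mol

V_m,c ≈ 0.09522 L/mol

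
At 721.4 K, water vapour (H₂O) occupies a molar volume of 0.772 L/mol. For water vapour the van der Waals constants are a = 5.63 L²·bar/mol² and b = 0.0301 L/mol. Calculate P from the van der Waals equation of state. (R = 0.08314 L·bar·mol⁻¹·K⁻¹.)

P ≈ 71.40 bar

P = RT/(V_m − b) − a/V_m²
RT/(V_m − b) = (0.08314)(721.4)/(0.772 − 0.0301) = 59.977/0.74190 = 80.842 bar
a/V_m² = 5.63/(0.772)² = 9.4466 bar
P = 80.842 − 9.4466 = 71.40 bar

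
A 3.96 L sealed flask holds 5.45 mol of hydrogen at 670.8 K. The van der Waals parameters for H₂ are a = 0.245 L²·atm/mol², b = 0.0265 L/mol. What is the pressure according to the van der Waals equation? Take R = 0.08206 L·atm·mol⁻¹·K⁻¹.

P ≈ 78.16 atm

P = nRT/(V − nb) − a n²/V²
nRT/(V − nb) = (5.45)(0.08206)(670.8)/(3.96 − 5.45×0.0265) = 300.00/3.8156 = 78.625 atm
a n²/V² = (0.245)(5.45)²/(3.96)² = 0.46405 atm
P = 78.625 − 0.46405 = 78.16 atm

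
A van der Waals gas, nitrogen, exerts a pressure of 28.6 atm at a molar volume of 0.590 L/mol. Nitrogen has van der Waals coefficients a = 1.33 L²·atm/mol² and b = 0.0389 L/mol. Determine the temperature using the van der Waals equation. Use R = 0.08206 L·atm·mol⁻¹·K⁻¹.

T ≈ 217.7 K

T = (P + a/V_m²)(V_m − b)/R
P + a/V_m² = 28.6 + 1.33/(0.590)² = 32.421 atm
V_m − b = 0.590 − 0.0389 = 0.55110 L/mol
T = (32.421)(0.55110)/0.08206 = 217.7 K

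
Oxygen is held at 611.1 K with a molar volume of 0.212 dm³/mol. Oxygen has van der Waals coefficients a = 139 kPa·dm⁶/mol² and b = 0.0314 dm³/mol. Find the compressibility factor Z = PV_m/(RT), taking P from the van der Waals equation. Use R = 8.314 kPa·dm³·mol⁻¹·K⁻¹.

P = RT/(V_m − b) − a/V_m² = (8.314)(611.1)/(0.212 − 0.0314) − 139/(0.212)²
  = 5080.7/0.18060 − 3092.7 = 28132 − 3092.7 = 25039 kPa
Z = PV_m/(RT) = (25039)(0.212)/((8.314)(611.1)) = 5308.3/5080.7 = 1.045

Z ≈ 1.045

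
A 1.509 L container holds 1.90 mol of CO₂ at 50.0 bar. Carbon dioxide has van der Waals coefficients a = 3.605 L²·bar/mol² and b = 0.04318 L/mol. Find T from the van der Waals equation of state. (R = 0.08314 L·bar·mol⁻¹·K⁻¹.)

T ≈ 503.3 K

T = (P + a n²/V²)(V − nb)/(nR)
P + a n²/V² = 50.0 + (3.605)(1.90)²/(1.509)² = 55.715 bar
V − nb = 1.509 − (1.90)(0.04318) = 1.4270 L
T = (55.715)(1.4270)/((1.90)(0.08314)) = 503.3 K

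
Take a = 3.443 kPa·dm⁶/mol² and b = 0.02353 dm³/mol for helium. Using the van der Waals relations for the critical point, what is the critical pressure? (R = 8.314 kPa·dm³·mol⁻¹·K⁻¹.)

For a van der Waals gas, P_c = a/(27b²).
P_c = 3.443/(27×(0.02353)²) = 3.443/0.014949 = 230.3 kPa

P_c ≈ 230.3 kPa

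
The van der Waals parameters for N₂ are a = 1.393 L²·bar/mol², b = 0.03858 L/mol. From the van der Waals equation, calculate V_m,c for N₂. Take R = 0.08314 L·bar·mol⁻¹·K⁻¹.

V_m,c ≈ 0.1157 L/mol

For a van der Waals gas, V_m,c = 3b.
V_m,c = 3×0.03858 = 0.1157 L/mol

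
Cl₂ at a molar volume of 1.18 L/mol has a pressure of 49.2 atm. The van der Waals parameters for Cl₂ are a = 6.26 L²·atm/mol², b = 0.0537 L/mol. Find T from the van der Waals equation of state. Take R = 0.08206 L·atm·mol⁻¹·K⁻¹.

T ≈ 737.0 K

T = (P + a/V_m²)(V_m − b)/R
P + a/V_m² = 49.2 + 6.26/(1.18)² = 53.696 atm
V_m − b = 1.18 − 0.0537 = 1.1263 L/mol
T = (53.696)(1.1263)/0.08206 = 737.0 K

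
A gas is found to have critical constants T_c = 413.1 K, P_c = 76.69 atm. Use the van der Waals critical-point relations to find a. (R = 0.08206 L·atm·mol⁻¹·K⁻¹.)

From T_c = 8a/(27Rb) and P_c = a/(27b²): a = 27 R² T_c²/(64 P_c).
a = 27×(0.08206)²×(413.1)²/(64×76.69) = 31027/4908.2 = 6.321 L²·atm/mol²

a ≈ 6.321 L²·atm/mol²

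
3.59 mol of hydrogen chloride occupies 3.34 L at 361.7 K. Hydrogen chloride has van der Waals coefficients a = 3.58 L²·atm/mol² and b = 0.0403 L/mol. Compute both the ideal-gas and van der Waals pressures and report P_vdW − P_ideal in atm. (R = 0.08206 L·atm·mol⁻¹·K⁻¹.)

Ideal: P_ideal = nRT/V = (3.59)(0.08206)(361.7)/3.34 = 31.9027 atm
vdW: P = nRT/(V − nb) − a n²/V² = 106.555/3.19532 − 46.1394/11.1556 = 33.3472 − 4.13599 = 29.2112 atm
ΔP = 29.2112 − 31.9027 = -2.692 atm

ΔP ≈ -2.692 atm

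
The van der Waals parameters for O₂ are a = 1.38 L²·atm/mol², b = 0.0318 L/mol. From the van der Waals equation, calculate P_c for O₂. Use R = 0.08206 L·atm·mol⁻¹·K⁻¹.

P_c ≈ 50.54 atm

For a van der Waals gas, P_c = a/(27b²).
P_c = 1.38/(27×(0.0318)²) = 1.38/0.027303 = 50.54 atm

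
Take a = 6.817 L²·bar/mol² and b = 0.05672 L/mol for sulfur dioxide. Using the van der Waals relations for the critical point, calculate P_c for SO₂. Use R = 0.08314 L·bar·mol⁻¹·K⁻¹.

P_c ≈ 78.48 bar

For a van der Waals gas, P_c = a/(27b²).
P_c = 6.817/(27×(0.05672)²) = 6.817/0.086863 = 78.48 bar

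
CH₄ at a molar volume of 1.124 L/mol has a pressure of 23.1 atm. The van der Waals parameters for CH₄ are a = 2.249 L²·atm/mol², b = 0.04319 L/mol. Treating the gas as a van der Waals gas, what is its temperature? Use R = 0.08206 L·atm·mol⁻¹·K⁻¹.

T ≈ 327.7 K

T = (P + a/V_m²)(V_m − b)/R
P + a/V_m² = 23.1 + 2.249/(1.124)² = 24.880 atm
V_m − b = 1.124 − 0.04319 = 1.0808 L/mol
T = (24.880)(1.0808)/0.08206 = 327.7 K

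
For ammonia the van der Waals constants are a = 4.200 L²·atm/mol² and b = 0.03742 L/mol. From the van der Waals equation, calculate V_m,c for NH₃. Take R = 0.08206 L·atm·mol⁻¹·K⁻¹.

For a van der Waals gas, V_m,c = 3b.
V_m,c = 3×0.03742 = 0.1123 L/mol

V_m,c ≈ 0.1123 L/mol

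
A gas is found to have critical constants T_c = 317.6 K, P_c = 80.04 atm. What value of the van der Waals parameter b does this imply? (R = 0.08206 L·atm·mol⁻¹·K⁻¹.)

b ≈ 0.04070 L/mol

From T_c = 8a/(27Rb) and P_c = a/(27b²): b = R T_c/(8 P_c).
b = (0.08206)(317.6)/(8×80.04) = 26.062/640.32 = 0.04070 L/mol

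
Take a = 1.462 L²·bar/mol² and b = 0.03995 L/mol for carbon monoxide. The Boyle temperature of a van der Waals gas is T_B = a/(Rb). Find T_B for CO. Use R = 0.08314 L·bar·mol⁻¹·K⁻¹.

T_B ≈ 440.2 K

For a van der Waals gas the second virial coefficient B₂ = b − a/(RT) vanishes at T_B = a/(Rb).
T_B = 1.462/(0.08314×0.03995) = 1.462/0.0033214 = 440.2 K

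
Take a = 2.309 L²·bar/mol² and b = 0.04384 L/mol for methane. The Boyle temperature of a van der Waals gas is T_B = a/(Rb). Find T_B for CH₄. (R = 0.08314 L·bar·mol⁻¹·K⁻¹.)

For a van der Waals gas the second virial coefficient B₂ = b − a/(RT) vanishes at T_B = a/(Rb).
T_B = 2.309/(0.08314×0.04384) = 2.309/0.0036449 = 633.5 K

T_B ≈ 633.5 K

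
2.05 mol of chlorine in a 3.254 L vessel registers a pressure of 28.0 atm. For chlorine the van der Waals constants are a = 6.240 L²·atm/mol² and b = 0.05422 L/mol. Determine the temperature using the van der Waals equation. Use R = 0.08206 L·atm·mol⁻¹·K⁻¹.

T ≈ 569.4 K

T = (P + a n²/V²)(V − nb)/(nR)
P + a n²/V² = 28.0 + (6.240)(2.05)²/(3.254)² = 30.477 atm
V − nb = 3.254 − (2.05)(0.05422) = 3.1428 L
T = (30.477)(3.1428)/((2.05)(0.08206)) = 569.4 K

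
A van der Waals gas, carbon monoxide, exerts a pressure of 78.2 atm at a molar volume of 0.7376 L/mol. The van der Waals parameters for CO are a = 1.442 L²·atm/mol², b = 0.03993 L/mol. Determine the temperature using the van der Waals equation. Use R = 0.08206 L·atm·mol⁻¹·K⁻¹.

T = (P + a/V_m²)(V_m − b)/R
P + a/V_m² = 78.2 + 1.442/(0.7376)² = 80.850 atm
V_m − b = 0.7376 − 0.03993 = 0.69767 L/mol
T = (80.850)(0.69767)/0.08206 = 687.4 K

T ≈ 687.4 K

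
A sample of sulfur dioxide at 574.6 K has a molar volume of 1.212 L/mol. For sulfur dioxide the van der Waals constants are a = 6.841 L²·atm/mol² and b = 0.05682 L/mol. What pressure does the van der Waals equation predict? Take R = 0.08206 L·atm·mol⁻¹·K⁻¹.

P ≈ 36.16 atm

P = RT/(V_m − b) − a/V_m²
RT/(V_m − b) = (0.08206)(574.6)/(1.212 − 0.05682) = 47.152/1.1552 = 40.817 atm
a/V_m² = 6.841/(1.212)² = 4.6571 atm
P = 40.817 − 4.6571 = 36.16 atm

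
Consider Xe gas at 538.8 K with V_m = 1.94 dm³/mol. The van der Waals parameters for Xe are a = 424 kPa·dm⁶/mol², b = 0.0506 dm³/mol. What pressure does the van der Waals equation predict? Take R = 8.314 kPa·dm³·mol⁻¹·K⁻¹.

P ≈ 2258 kPa

P = RT/(V_m − b) − a/V_m²
RT/(V_m − b) = (8.314)(538.8)/(1.94 − 0.0506) = 4479.6/1.8894 = 2370.9 kPa
a/V_m² = 424/(1.94)² = 112.66 kPa
P = 2370.9 − 112.66 = 2258 kPa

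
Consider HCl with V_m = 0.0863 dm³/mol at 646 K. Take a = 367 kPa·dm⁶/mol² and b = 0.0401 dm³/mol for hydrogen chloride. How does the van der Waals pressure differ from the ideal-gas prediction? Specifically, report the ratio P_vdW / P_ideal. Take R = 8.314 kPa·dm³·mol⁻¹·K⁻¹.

P_vdW / P_ideal ≈ 1.076

Ideal: P_ideal = RT/V_m = (8.314)(646)/0.0863 = 62234.6 kPa
vdW: P = RT/(V_m − b) − a/V_m² = 5370.84/0.0462000 − 367/0.00744769 = 116252 − 49277.0 = 66975 kPa
Ratio = 66975/62234.6 = 1.076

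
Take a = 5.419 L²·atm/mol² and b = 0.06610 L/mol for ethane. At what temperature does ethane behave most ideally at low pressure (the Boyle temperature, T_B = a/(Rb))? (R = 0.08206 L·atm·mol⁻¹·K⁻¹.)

For a van der Waals gas the second virial coefficient B₂ = b − a/(RT) vanishes at T_B = a/(Rb).
T_B = 5.419/(0.08206×0.06610) = 5.419/0.0054242 = 999.0 K

T_B ≈ 999.0 K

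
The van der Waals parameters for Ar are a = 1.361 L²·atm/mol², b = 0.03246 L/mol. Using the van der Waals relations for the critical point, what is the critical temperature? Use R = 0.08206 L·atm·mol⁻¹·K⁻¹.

T_c ≈ 151.4 K

For a van der Waals gas, T_c = 8a/(27Rb).
T_c = 8×1.361/(27×0.08206×0.03246) = 10.888/0.071919 = 151.4 K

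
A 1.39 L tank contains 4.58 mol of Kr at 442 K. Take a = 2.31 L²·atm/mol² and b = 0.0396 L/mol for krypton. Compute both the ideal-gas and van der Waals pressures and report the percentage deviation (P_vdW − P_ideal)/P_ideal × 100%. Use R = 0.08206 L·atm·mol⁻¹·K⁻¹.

Ideal: P_ideal = nRT/V = (4.58)(0.08206)(442)/1.39 = 119.510 atm
vdW: P = nRT/(V − nb) − a n²/V² = 166.119/1.20863 − 48.4555/1.93210 = 137.444 − 25.0792 = 112.365 atm
% deviation = (112.365 − 119.510)/119.510 × 100% = -5.98%

-5.98 %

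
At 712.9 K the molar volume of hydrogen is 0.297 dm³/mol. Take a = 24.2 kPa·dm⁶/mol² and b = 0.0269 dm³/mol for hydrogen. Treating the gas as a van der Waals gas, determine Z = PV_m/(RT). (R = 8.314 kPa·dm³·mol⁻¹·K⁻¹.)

P = RT/(V_m − b) − a/V_m² = (8.314)(712.9)/(0.297 − 0.0269) − 24.2/(0.297)²
  = 5927.1/0.27010 − 274.35 = 21944 − 274.35 = 21670 kPa
Z = PV_m/(RT) = (21670)(0.297)/((8.314)(712.9)) = 6436.0/5927.1 = 1.086

Z ≈ 1.086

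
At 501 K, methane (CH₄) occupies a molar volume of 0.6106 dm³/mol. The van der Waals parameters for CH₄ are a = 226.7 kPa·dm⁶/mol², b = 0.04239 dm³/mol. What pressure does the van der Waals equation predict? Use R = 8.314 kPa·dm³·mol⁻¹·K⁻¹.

P ≈ 6723 kPa

P = RT/(V_m − b) − a/V_m²
RT/(V_m − b) = (8.314)(501)/(0.6106 − 0.04239) = 4165.3/0.56821 = 7330.6 kPa
a/V_m² = 226.7/(0.6106)² = 608.05 kPa
P = 7330.6 − 608.05 = 6723 kPa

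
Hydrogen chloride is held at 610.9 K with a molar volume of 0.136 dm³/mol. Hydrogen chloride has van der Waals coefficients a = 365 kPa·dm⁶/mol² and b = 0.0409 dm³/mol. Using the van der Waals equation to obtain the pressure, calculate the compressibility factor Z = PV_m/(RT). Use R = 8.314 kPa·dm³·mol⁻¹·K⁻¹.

Z ≈ 0.9017

P = RT/(V_m − b) − a/V_m² = (8.314)(610.9)/(0.136 − 0.0409) − 365/(0.136)²
  = 5079.0/0.095100 − 19734 = 53407 − 19734 = 33673 kPa
Z = PV_m/(RT) = (33673)(0.136)/((8.314)(610.9)) = 4579.5/5079.0 = 0.9017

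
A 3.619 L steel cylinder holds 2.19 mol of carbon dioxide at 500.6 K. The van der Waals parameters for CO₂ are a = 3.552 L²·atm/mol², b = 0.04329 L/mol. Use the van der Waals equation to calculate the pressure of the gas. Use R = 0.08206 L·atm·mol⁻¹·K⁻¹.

P = nRT/(V − nb) − a n²/V²
nRT/(V − nb) = (2.19)(0.08206)(500.6)/(3.619 − 2.19×0.04329) = 89.964/3.5242 = 25.527 atm
a n²/V² = (3.552)(2.19)²/(3.619)² = 1.3007 atm
P = 25.527 − 1.3007 = 24.23 atm

P ≈ 24.23 atm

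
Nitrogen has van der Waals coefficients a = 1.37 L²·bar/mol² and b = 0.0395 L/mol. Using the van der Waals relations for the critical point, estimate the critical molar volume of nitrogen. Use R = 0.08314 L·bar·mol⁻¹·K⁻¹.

V_m,c ≈ 0.1185 L/mol

For a van der Waals gas, V_m,c = 3b.
V_m,c = 3×0.0395 = 0.1185 L/mol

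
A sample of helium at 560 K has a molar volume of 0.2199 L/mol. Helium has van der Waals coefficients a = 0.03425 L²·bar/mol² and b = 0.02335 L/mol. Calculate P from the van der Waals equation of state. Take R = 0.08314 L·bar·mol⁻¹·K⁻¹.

P = RT/(V_m − b) − a/V_m²
RT/(V_m − b) = (0.08314)(560)/(0.2199 − 0.02335) = 46.558/0.19655 = 236.88 bar
a/V_m² = 0.03425/(0.2199)² = 0.70829 bar
P = 236.88 − 0.70829 = 236.2 bar

P ≈ 236.2 bar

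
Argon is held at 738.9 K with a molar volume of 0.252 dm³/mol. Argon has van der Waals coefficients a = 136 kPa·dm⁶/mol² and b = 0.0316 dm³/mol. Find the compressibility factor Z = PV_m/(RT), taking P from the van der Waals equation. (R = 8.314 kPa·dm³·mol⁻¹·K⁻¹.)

Z ≈ 1.056

P = RT/(V_m − b) − a/V_m² = (8.314)(738.9)/(0.252 − 0.0316) − 136/(0.252)²
  = 6143.2/0.22040 − 2141.6 = 27873 − 2141.6 = 25731 kPa
Z = PV_m/(RT) = (25731)(0.252)/((8.314)(738.9)) = 6484.2/6143.2 = 1.056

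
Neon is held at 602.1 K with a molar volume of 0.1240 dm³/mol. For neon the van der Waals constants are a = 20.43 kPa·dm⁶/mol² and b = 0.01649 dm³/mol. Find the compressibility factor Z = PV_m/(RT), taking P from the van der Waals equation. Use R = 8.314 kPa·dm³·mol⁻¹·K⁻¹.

P = RT/(V_m − b) − a/V_m² = (8.314)(602.1)/(0.1240 − 0.01649) − 20.43/(0.1240)²
  = 5005.9/0.10751 − 1328.7 = 46562 − 1328.7 = 45233 kPa
Z = PV_m/(RT) = (45233)(0.1240)/((8.314)(602.1)) = 5608.9/5005.9 = 1.120

Z ≈ 1.120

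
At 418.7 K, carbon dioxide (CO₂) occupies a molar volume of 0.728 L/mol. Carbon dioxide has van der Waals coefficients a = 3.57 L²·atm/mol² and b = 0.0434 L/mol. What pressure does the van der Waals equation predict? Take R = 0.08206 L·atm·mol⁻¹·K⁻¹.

P = RT/(V_m − b) − a/V_m²
RT/(V_m − b) = (0.08206)(418.7)/(0.728 − 0.0434) = 34.359/0.68460 = 50.188 atm
a/V_m² = 3.57/(0.728)² = 6.7361 atm
P = 50.188 − 6.7361 = 43.45 atm

P ≈ 43.45 atm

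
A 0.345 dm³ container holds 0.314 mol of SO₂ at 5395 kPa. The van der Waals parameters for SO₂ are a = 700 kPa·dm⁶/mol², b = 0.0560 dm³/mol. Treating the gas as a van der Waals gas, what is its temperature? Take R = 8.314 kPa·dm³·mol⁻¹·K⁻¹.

T = (P + a n²/V²)(V − nb)/(nR)
P + a n²/V² = 5395 + (700)(0.314)²/(0.345)² = 5974.9 kPa
V − nb = 0.345 − (0.314)(0.0560) = 0.32742 dm³
T = (5974.9)(0.32742)/((0.314)(8.314)) = 749.4 K

T ≈ 749.4 K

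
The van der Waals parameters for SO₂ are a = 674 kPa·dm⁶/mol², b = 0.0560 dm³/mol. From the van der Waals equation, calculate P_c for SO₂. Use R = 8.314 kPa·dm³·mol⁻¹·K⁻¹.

P_c ≈ 7960 kPa

For a van der Waals gas, P_c = a/(27b²).
P_c = 674/(27×(0.0560)²) = 674/0.084672 = 7960 kPa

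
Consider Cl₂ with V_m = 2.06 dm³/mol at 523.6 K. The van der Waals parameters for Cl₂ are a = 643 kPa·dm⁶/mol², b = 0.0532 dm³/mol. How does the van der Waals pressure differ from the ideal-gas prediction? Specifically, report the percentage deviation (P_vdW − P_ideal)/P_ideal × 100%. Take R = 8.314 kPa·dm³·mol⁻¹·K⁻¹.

-4.52 %

Ideal: P_ideal = RT/V_m = (8.314)(523.6)/2.06 = 2113.21 kPa
vdW: P = RT/(V_m − b) − a/V_m² = 4353.21/2.00680 − 643/4.24360 = 2169.23 − 151.522 = 2017.71 kPa
% deviation = (2017.71 − 2113.21)/2113.21 × 100% = -4.52%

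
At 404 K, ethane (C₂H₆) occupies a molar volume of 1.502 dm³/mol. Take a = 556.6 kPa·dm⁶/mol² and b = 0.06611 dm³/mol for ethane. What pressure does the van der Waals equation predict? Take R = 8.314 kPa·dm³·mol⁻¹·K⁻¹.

P = RT/(V_m − b) − a/V_m²
RT/(V_m − b) = (8.314)(404)/(1.502 − 0.06611) = 3358.9/1.4359 = 2339.2 kPa
a/V_m² = 556.6/(1.502)² = 246.72 kPa
P = 2339.2 − 246.72 = 2092 kPa

P ≈ 2092 kPa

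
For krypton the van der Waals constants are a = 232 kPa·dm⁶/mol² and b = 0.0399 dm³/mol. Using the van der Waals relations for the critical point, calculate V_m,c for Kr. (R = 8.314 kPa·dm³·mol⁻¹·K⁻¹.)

For a van der Waals gas, V_m,c = 3b.
V_m,c = 3×0.0399 = 0.1197 dm³/mol

V_m,c ≈ 0.1197 dm³/mol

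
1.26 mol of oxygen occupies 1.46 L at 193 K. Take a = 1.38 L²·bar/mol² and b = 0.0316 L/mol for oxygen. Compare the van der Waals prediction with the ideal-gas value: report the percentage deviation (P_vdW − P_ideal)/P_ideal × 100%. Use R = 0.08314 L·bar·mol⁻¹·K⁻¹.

-4.62 %

Ideal: P_ideal = nRT/V = (1.26)(0.08314)(193)/1.46 = 13.8479 bar
vdW: P = nRT/(V − nb) − a n²/V² = 20.2180/1.42018 − 2.19089/2.13160 = 14.2362 − 1.02781 = 13.2084 bar
% deviation = (13.2084 − 13.8479)/13.8479 × 100% = -4.62%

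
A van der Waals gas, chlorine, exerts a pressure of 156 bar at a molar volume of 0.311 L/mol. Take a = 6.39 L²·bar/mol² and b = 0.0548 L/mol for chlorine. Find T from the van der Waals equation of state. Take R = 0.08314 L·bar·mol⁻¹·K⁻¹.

T ≈ 684.3 K

T = (P + a/V_m²)(V_m − b)/R
P + a/V_m² = 156 + 6.39/(0.311)² = 222.07 bar
V_m − b = 0.311 − 0.0548 = 0.25620 L/mol
T = (222.07)(0.25620)/0.08314 = 684.3 K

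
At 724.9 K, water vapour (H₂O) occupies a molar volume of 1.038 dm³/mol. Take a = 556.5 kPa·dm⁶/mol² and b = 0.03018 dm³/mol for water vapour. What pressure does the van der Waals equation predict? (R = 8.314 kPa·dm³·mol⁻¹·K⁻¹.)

P ≈ 5464 kPa

P = RT/(V_m − b) − a/V_m²
RT/(V_m − b) = (8.314)(724.9)/(1.038 − 0.03018) = 6026.8/1.0078 = 5980.2 kPa
a/V_m² = 556.5/(1.038)² = 516.50 kPa
P = 5980.2 − 516.50 = 5464 kPa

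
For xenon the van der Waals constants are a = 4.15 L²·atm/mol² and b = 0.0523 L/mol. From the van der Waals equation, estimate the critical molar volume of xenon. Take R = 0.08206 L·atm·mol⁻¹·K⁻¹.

For a van der Waals gas, V_m,c = 3b.
V_m,c = 3×0.0523 = 0.1569 L/mol

V_m,c ≈ 0.1569 L/mol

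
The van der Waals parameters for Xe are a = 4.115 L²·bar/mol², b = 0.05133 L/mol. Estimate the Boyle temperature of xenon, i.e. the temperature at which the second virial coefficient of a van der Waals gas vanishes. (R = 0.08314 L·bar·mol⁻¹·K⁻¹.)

For a van der Waals gas the second virial coefficient B₂ = b − a/(RT) vanishes at T_B = a/(Rb).
T_B = 4.115/(0.08314×0.05133) = 4.115/0.0042676 = 964.2 K

T_B ≈ 964.2 K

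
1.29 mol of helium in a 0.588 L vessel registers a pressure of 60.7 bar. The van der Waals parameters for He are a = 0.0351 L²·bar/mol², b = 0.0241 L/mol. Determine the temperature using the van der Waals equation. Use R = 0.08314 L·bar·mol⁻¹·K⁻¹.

T = (P + a n²/V²)(V − nb)/(nR)
P + a n²/V² = 60.7 + (0.0351)(1.29)²/(0.588)² = 60.869 bar
V − nb = 0.588 − (1.29)(0.0241) = 0.55691 L
T = (60.869)(0.55691)/((1.29)(0.08314)) = 316.1 K

T ≈ 316.1 K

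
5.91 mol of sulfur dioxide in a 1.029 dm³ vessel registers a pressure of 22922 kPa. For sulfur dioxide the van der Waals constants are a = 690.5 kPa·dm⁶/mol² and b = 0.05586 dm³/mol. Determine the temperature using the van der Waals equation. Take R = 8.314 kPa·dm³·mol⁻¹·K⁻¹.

T = (P + a n²/V²)(V − nb)/(nR)
P + a n²/V² = 22922 + (690.5)(5.91)²/(1.029)² = 45700 kPa
V − nb = 1.029 − (5.91)(0.05586) = 0.69887 dm³
T = (45700)(0.69887)/((5.91)(8.314)) = 650.0 K

T ≈ 650.0 K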